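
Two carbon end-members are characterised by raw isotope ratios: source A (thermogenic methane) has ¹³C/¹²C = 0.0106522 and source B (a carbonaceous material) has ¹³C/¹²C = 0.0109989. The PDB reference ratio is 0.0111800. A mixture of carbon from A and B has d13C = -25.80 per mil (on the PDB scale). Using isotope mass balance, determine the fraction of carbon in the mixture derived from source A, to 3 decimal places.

0.310

δ_A = (0.0106522/0.0111800 − 1)×1000 = (0.952791 − 1)×1000 = -47.209 per mil
δ_B = (0.0109989/0.0111800 − 1)×1000 = (0.983801 − 1)×1000 = -16.199 per mil
f_A = (δ_mix − δ_B)/(δ_A − δ_B) = (-25.80 − (-16.199))/(-47.209 − (-16.199))
f_A = -9.601 / -31.011 = 0.3096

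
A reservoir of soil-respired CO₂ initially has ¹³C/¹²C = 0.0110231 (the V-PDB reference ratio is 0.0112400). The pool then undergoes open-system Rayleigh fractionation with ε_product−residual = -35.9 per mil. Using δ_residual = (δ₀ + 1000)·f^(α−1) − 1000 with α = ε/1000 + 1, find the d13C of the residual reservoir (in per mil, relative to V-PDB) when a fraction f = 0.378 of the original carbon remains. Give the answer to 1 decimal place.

15.6 per mil

δ₀ = (0.0110231/0.0112400 − 1)×1000 = (0.980703 − 1)×1000 = -19.297 per mil
α − 1 = ε/1000 = -0.0359
f^(α−1) = 0.378^(-0.0359) = 1.035543
δ_res = (-19.297 + 1000) × 1.035543 − 1000 = 1015.560 − 1000 = 15.56 per mil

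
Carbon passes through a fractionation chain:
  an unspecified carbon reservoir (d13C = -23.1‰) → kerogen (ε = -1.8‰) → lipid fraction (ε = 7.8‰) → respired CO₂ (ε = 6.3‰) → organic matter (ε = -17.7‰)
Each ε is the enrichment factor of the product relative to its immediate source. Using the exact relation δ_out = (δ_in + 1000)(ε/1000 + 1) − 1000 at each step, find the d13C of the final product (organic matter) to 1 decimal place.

step 1: δ = (-23.10 + 1000)·(-1.8/1000 + 1) − 1000 = -24.86‰
step 2: δ = (-24.86 + 1000)·(7.8/1000 + 1) − 1000 = -17.25‰
step 3: δ = (-17.25 + 1000)·(6.3/1000 + 1) − 1000 = -11.06‰
step 4: δ = (-11.06 + 1000)·(-17.7/1000 + 1) − 1000 = -28.57‰

-28.6‰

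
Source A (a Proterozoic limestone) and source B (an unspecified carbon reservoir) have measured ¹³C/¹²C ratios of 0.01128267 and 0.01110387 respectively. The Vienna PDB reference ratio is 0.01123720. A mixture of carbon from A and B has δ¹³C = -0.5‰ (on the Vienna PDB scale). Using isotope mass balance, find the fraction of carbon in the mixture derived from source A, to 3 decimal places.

0.714

δ_A = (0.01128267/0.01123720 − 1)×1000 = (1.004046 − 1)×1000 = 4.046‰
δ_B = (0.01110387/0.01123720 − 1)×1000 = (0.988135 − 1)×1000 = -11.865‰
f_A = (δ_mix − δ_B)/(δ_A − δ_B) = (-0.5 − (-11.865))/(4.046 − (-11.865))
f_A = 11.365 / 15.911 = 0.7143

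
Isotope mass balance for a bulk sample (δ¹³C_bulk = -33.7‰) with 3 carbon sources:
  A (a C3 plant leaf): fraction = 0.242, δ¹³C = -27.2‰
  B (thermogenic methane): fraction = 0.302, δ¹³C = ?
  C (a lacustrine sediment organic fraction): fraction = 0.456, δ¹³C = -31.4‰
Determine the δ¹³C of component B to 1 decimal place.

Isotope mass balance: δ_bulk = Σ fᵢ·δᵢ.
-33.7 = 0.242×(-27.2) + 0.302×δ_B + 0.456×(-31.4)
0.302·δ_B = -33.7 − (-20.901) = -12.799
δ_B = -12.799 / 0.302 = -42.38‰

-42.4‰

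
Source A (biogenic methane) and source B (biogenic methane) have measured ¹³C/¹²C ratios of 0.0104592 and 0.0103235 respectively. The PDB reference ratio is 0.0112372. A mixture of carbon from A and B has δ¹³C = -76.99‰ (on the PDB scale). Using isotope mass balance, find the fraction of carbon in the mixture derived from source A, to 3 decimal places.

δ_A = (0.0104592/0.0112372 − 1)×1000 = (0.930766 − 1)×1000 = -69.234‰
δ_B = (0.0103235/0.0112372 − 1)×1000 = (0.918690 − 1)×1000 = -81.310‰
f_A = (δ_mix − δ_B)/(δ_A − δ_B) = (-76.99 − (-81.310))/(-69.234 − (-81.310))
f_A = 4.320 / 12.076 = 0.3578

0.358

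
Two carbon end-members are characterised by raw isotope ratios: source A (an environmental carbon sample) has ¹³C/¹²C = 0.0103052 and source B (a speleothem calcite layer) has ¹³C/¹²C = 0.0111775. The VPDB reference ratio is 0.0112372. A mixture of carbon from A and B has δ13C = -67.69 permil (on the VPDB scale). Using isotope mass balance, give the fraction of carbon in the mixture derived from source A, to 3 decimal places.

0.804

δ_A = (0.0103052/0.0112372 − 1)×1000 = (0.917061 − 1)×1000 = -82.939 permil
δ_B = (0.0111775/0.0112372 − 1)×1000 = (0.994687 − 1)×1000 = -5.313 permil
f_A = (δ_mix − δ_B)/(δ_A − δ_B) = (-67.69 − (-5.313))/(-82.939 − (-5.313))
f_A = -62.377 / -77.626 = 0.8036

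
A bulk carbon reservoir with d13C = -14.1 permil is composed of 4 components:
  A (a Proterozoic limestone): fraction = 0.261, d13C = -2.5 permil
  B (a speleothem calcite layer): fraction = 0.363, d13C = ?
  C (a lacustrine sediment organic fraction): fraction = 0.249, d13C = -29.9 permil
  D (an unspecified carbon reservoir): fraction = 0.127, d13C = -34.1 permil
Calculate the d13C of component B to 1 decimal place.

Isotope mass balance: δ_bulk = Σ fᵢ·δᵢ.
-14.1 = 0.261×(-2.5) + 0.363×δ_B + 0.249×(-29.9) + 0.127×(-34.1)
0.363·δ_B = -14.1 − (-12.428) = -1.672
δ_B = -1.672 / 0.363 = -4.61 permil

-4.6 permil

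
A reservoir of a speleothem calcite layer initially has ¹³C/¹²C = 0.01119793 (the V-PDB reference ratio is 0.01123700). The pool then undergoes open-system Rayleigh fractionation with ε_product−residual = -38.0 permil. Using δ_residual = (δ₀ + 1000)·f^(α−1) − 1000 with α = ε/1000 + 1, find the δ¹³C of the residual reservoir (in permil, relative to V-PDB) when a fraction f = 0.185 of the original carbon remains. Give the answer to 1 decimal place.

62.5 permil

δ₀ = (0.01119793/0.01123700 − 1)×1000 = (0.996523 − 1)×1000 = -3.477 permil
α − 1 = ε/1000 = -0.0380
f^(α−1) = 0.185^(-0.0380) = 1.066222
δ_res = (-3.477 + 1000) × 1.066222 − 1000 = 1062.514 − 1000 = 62.51 permil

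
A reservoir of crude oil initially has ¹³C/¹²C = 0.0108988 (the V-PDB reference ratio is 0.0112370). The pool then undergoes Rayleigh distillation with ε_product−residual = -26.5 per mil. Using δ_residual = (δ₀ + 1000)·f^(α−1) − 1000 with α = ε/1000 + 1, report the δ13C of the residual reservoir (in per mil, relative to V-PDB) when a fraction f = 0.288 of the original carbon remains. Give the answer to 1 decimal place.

δ₀ = (0.0108988/0.0112370 − 1)×1000 = (0.969903 − 1)×1000 = -30.097 per mil
α − 1 = ε/1000 = -0.0265
f^(α−1) = 0.288^(-0.0265) = 1.033537
δ_res = (-30.097 + 1000) × 1.033537 − 1000 = 1002.431 − 1000 = 2.43 per mil

2.4 per mil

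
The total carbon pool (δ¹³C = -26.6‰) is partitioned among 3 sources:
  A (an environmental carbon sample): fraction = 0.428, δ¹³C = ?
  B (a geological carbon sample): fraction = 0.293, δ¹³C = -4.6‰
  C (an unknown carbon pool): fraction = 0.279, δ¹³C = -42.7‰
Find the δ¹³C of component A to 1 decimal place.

Isotope mass balance: δ_bulk = Σ fᵢ·δᵢ.
-26.6 = 0.428×δ_A + 0.293×(-4.6) + 0.279×(-42.7)
0.428·δ_A = -26.6 − (-13.261) = -13.339
δ_A = -13.339 / 0.428 = -31.17‰

-31.2‰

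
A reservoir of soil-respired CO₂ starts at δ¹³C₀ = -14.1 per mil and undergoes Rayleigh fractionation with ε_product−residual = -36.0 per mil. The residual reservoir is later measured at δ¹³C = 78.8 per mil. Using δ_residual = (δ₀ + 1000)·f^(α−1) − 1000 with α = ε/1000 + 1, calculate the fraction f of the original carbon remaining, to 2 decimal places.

0.08

α − 1 = ε/1000 = -0.0360
(δ_res + 1000)/(δ₀ + 1000) = (78.8 + 1000)/(-14.1 + 1000) = 1078.8/985.9 = 1.094229
f = 1.094229^(1/-0.0360) = exp(ln(1.094229)/-0.0360) = exp(0.09005/-0.0360)
f = exp(-2.5014) = 0.0820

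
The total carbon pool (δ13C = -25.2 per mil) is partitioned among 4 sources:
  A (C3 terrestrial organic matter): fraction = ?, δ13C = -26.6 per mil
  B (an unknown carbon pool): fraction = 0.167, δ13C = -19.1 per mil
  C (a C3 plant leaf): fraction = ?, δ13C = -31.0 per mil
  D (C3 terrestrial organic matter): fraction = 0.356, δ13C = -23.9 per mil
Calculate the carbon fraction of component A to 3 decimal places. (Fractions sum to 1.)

Let f_A and f_C be the unknown fractions; fractions sum to 1 so f_A + f_C = 0.477.
Mass balance: Σ fᵢ·δᵢ = δ_bulk ⇒ f_A·(-26.6) + f_C·(-31.0) = -25.2 − (-11.698) = -13.502
Substitute f_C = 0.477 − f_A:
f_A·(-26.6 − -31.0) = -13.502 − 0.477×(-31.0) = 1.285
f_A = 1.285 / 4.4 = 0.2921

0.292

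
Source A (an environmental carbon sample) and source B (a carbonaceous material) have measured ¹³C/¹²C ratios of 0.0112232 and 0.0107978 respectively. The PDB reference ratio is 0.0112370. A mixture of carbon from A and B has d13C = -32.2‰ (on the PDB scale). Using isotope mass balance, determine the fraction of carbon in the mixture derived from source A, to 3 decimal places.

δ_A = (0.0112232/0.0112370 − 1)×1000 = (0.998772 − 1)×1000 = -1.228‰
δ_B = (0.0107978/0.0112370 − 1)×1000 = (0.960915 − 1)×1000 = -39.085‰
f_A = (δ_mix − δ_B)/(δ_A − δ_B) = (-32.2 − (-39.085))/(-1.228 − (-39.085))
f_A = 6.885 / 37.857 = 0.1819

0.182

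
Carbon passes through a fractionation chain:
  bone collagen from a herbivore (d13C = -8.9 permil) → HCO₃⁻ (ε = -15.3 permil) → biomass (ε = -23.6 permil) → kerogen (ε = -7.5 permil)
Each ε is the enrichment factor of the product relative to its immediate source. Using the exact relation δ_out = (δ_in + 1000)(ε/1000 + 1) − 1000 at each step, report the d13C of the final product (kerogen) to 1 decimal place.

-54.2 permil

step 1: δ = (-8.90 + 1000)·(-15.3/1000 + 1) − 1000 = -24.06 permil
step 2: δ = (-24.06 + 1000)·(-23.6/1000 + 1) − 1000 = -47.10 permil
step 3: δ = (-47.10 + 1000)·(-7.5/1000 + 1) − 1000 = -54.24 permil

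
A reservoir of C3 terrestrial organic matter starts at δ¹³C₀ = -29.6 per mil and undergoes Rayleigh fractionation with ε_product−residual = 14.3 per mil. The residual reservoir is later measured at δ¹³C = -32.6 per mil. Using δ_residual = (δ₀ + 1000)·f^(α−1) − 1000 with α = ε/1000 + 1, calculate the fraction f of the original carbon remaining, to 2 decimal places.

α − 1 = ε/1000 = 0.0143
(δ_res + 1000)/(δ₀ + 1000) = (-32.6 + 1000)/(-29.6 + 1000) = 967.4/970.4 = 0.996908
f = 0.996908^(1/0.0143) = exp(ln(0.996908)/0.0143) = exp(-0.00310/0.0143)
f = exp(-0.2165) = 0.8053

0.81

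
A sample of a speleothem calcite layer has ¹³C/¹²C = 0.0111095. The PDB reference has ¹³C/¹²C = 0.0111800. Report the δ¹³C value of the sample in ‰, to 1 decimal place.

δ¹³C = (R_sample / R_standard − 1) × 1000
R_sample / R_standard = 0.0111095 / 0.0111800 = 0.993694
δ¹³C = (0.993694 − 1) × 1000 = -6.31‰

-6.3‰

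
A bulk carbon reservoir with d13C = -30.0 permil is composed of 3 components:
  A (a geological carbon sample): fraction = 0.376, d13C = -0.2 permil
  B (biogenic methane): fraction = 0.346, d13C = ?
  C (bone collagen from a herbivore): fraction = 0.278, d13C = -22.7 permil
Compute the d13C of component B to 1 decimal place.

-68.2 permil

Isotope mass balance: δ_bulk = Σ fᵢ·δᵢ.
-30.0 = 0.376×(-0.2) + 0.346×δ_B + 0.278×(-22.7)
0.346·δ_B = -30.0 − (-6.386) = -23.614
δ_B = -23.614 / 0.346 = -68.25 permil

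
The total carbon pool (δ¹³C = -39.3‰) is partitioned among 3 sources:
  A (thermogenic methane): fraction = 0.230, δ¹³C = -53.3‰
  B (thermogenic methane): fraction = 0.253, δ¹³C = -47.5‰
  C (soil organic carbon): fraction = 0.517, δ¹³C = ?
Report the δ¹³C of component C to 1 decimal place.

-29.1‰

Isotope mass balance: δ_bulk = Σ fᵢ·δᵢ.
-39.3 = 0.230×(-53.3) + 0.253×(-47.5) + 0.517×δ_C
0.517·δ_C = -39.3 − (-24.276) = -15.023
δ_C = -15.023 / 0.517 = -29.06‰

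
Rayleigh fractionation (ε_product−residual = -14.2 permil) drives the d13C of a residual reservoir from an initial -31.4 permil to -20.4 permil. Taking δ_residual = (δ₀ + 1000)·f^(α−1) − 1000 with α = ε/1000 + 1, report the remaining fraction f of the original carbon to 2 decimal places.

0.45

α − 1 = ε/1000 = -0.0142
(δ_res + 1000)/(δ₀ + 1000) = (-20.4 + 1000)/(-31.4 + 1000) = 979.6/968.6 = 1.011357
f = 1.011357^(1/-0.0142) = exp(ln(1.011357)/-0.0142) = exp(0.01129/-0.0142)
f = exp(-0.7953) = 0.4515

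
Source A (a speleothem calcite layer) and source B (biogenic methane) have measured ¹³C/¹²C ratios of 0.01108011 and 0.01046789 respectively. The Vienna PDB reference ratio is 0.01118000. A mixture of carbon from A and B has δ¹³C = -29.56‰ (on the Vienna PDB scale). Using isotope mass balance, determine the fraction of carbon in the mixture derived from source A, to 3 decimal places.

0.623

δ_A = (0.01108011/0.01118000 − 1)×1000 = (0.991065 − 1)×1000 = -8.935‰
δ_B = (0.01046789/0.01118000 − 1)×1000 = (0.936305 − 1)×1000 = -63.695‰
f_A = (δ_mix − δ_B)/(δ_A − δ_B) = (-29.56 − (-63.695))/(-8.935 − (-63.695))
f_A = 34.135 / 54.760 = 0.6234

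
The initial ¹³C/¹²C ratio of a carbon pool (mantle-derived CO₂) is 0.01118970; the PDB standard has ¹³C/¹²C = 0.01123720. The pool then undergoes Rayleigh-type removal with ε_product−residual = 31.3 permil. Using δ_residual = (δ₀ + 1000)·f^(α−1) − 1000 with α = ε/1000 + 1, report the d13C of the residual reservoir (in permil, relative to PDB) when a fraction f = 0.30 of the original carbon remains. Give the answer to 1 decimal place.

-41.1 permil

δ₀ = (0.01118970/0.01123720 − 1)×1000 = (0.995773 − 1)×1000 = -4.227 permil
α − 1 = ε/1000 = 0.0313
f^(α−1) = 0.30^(0.0313) = 0.963017
δ_res = (-4.227 + 1000) × 0.963017 − 1000 = 958.946 − 1000 = -41.05 permil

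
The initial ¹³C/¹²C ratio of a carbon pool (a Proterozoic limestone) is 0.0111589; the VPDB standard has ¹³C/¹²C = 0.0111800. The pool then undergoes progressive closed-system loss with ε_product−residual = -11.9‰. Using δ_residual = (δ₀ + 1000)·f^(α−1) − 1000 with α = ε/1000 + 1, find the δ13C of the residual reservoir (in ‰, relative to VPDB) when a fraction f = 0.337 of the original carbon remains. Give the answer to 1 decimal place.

11.1‰

δ₀ = (0.0111589/0.0111800 − 1)×1000 = (0.998113 − 1)×1000 = -1.887‰
α − 1 = ε/1000 = -0.0119
f^(α−1) = 0.337^(-0.0119) = 1.013027
δ_res = (-1.887 + 1000) × 1.013027 − 1000 = 1011.116 − 1000 = 11.12‰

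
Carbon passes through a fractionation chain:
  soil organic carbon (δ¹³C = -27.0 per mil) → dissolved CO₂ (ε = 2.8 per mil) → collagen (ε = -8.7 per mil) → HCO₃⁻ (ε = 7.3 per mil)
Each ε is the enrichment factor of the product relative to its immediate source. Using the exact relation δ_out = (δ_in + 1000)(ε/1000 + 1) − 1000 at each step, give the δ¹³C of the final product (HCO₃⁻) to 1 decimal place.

-25.7 per mil

step 1: δ = (-27.00 + 1000)·(2.8/1000 + 1) − 1000 = -24.28 per mil
step 2: δ = (-24.28 + 1000)·(-8.7/1000 + 1) − 1000 = -32.76 per mil
step 3: δ = (-32.76 + 1000)·(7.3/1000 + 1) − 1000 = -25.70 per mil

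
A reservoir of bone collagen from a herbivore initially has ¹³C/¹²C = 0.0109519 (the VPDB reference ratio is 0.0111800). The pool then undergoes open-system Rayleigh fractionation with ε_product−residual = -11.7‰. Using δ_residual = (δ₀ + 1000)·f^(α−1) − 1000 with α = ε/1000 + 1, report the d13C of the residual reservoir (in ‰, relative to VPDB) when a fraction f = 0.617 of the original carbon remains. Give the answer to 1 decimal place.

δ₀ = (0.0109519/0.0111800 − 1)×1000 = (0.979597 − 1)×1000 = -20.403‰
α − 1 = ε/1000 = -0.0117
f^(α−1) = 0.617^(-0.0117) = 1.005666
δ_res = (-20.403 + 1000) × 1.005666 − 1000 = 985.148 − 1000 = -14.85‰

-14.9‰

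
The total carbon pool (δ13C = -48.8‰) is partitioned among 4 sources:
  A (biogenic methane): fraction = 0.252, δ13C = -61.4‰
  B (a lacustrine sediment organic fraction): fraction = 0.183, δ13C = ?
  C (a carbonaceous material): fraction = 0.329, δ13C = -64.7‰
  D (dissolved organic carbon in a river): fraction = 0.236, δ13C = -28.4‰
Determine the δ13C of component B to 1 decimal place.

-29.2‰

Isotope mass balance: δ_bulk = Σ fᵢ·δᵢ.
-48.8 = 0.252×(-61.4) + 0.183×δ_B + 0.329×(-64.7) + 0.236×(-28.4)
0.183·δ_B = -48.8 − (-43.462) = -5.338
δ_B = -5.338 / 0.183 = -29.17‰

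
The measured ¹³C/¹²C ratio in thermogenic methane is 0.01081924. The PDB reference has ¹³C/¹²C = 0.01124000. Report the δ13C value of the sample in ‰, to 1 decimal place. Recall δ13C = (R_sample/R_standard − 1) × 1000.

δ13C = (R_sample / R_standard − 1) × 1000
R_sample / R_standard = 0.01081924 / 0.01124000 = 0.962566
δ13C = (0.962566 − 1) × 1000 = -37.43‰

-37.4‰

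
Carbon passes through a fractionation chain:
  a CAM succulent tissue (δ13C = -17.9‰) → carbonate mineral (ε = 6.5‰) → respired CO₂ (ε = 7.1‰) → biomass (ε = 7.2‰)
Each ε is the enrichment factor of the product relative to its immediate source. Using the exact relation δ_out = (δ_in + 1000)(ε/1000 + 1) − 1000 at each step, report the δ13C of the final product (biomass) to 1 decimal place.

2.7‰

step 1: δ = (-17.90 + 1000)·(6.5/1000 + 1) − 1000 = -11.52‰
step 2: δ = (-11.52 + 1000)·(7.1/1000 + 1) − 1000 = -4.50‰
step 3: δ = (-4.50 + 1000)·(7.2/1000 + 1) − 1000 = 2.67‰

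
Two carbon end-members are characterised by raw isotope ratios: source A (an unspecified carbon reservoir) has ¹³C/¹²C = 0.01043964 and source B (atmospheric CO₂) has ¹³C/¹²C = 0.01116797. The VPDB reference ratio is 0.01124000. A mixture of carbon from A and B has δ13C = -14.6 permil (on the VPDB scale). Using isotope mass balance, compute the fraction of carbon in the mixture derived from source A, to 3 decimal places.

δ_A = (0.01043964/0.01124000 − 1)×1000 = (0.928794 − 1)×1000 = -71.206 permil
δ_B = (0.01116797/0.01124000 − 1)×1000 = (0.993592 − 1)×1000 = -6.408 permil
f_A = (δ_mix − δ_B)/(δ_A − δ_B) = (-14.6 − (-6.408))/(-71.206 − (-6.408))
f_A = -8.192 / -64.798 = 0.1264

0.126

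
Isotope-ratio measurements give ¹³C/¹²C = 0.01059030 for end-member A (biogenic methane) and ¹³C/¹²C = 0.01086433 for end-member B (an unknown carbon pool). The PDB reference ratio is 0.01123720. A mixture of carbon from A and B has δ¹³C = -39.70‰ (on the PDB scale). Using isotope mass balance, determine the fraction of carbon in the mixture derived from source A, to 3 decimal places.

0.267

δ_A = (0.01059030/0.01123720 − 1)×1000 = (0.942432 − 1)×1000 = -57.568‰
δ_B = (0.01086433/0.01123720 − 1)×1000 = (0.966818 − 1)×1000 = -33.182‰
f_A = (δ_mix − δ_B)/(δ_A − δ_B) = (-39.70 − (-33.182))/(-57.568 − (-33.182))
f_A = -6.518 / -24.386 = 0.2673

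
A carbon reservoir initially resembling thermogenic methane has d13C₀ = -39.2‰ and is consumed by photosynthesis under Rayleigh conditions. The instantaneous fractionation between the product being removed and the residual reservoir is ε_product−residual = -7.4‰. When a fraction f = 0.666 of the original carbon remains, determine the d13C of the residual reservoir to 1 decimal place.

-36.3‰

Rayleigh residual: δ_res = (δ₀ + 1000)·f^(α−1) − 1000
α = ε/1000 + 1 = 0.99260, so α − 1 = -0.00740
f^(α−1) = 0.666^(-0.00740) = 1.003012
δ_res = (-39.2 + 1000) × 1.003012 − 1000 = 963.694 − 1000 = -36.31‰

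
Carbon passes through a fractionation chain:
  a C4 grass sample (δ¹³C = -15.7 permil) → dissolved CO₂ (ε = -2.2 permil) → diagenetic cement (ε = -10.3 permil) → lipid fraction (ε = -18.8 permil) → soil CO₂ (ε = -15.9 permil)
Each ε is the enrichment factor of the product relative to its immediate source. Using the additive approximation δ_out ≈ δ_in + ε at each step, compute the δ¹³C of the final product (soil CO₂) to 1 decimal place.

step 1: δ ≈ -15.7 + (-2.2) = -17.9 permil
step 2: δ ≈ -17.9 + (-10.3) = -28.2 permil
step 3: δ ≈ -28.2 + (-18.8) = -47.0 permil
step 4: δ ≈ -47.0 + (-15.9) = -62.9 permil

-62.9 permil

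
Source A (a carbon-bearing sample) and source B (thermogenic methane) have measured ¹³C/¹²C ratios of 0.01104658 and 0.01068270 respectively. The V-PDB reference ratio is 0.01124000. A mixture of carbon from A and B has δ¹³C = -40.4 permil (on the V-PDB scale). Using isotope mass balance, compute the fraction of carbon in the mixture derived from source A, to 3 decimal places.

δ_A = (0.01104658/0.01124000 − 1)×1000 = (0.982792 − 1)×1000 = -17.208 permil
δ_B = (0.01068270/0.01124000 − 1)×1000 = (0.950418 − 1)×1000 = -49.582 permil
f_A = (δ_mix − δ_B)/(δ_A − δ_B) = (-40.4 − (-49.582))/(-17.208 − (-49.582))
f_A = 9.182 / 32.374 = 0.2836

0.284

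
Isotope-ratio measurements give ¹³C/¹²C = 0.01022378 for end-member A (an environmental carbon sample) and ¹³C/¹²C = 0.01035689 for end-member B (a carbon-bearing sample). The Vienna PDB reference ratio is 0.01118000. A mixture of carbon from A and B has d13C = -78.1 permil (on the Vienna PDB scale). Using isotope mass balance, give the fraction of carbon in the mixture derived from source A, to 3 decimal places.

δ_A = (0.01022378/0.01118000 − 1)×1000 = (0.914470 − 1)×1000 = -85.530 permil
δ_B = (0.01035689/0.01118000 − 1)×1000 = (0.926377 − 1)×1000 = -73.623 permil
f_A = (δ_mix − δ_B)/(δ_A − δ_B) = (-78.1 − (-73.623))/(-85.530 − (-73.623))
f_A = -4.477 / -11.906 = 0.3760

0.376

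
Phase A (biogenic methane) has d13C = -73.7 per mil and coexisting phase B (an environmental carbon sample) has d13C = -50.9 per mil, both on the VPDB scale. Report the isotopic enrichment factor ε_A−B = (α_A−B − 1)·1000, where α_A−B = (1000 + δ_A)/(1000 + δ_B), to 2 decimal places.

-24.02 per mil

α_A−B = (1000 + -73.7) / (1000 + -50.9) = 926.3 / 949.1 = 0.975977
ε_A−B = (0.975977 − 1) × 1000 = -24.023 per mil
(The approximation ε ≈ δ_A − δ_B would give -22.8 per mil.)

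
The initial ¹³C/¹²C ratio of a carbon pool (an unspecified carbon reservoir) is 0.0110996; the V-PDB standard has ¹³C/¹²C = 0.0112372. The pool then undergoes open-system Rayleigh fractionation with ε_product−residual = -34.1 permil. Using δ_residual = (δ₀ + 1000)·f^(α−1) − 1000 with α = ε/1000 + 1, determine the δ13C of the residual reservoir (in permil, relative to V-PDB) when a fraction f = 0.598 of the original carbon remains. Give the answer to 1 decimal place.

δ₀ = (0.0110996/0.0112372 − 1)×1000 = (0.987755 − 1)×1000 = -12.245 permil
α − 1 = ε/1000 = -0.0341
f^(α−1) = 0.598^(-0.0341) = 1.017688
δ_res = (-12.245 + 1000) × 1.017688 − 1000 = 1005.226 − 1000 = 5.23 permil

5.2 permil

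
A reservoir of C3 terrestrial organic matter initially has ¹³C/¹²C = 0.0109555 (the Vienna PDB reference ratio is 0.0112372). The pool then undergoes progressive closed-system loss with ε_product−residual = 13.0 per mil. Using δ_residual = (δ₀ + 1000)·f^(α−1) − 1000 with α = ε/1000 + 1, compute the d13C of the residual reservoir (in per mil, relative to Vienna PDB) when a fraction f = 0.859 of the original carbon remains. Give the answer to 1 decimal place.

δ₀ = (0.0109555/0.0112372 − 1)×1000 = (0.974931 − 1)×1000 = -25.069 per mil
α − 1 = ε/1000 = 0.0130
f^(α−1) = 0.859^(0.0130) = 0.998026
δ_res = (-25.069 + 1000) × 0.998026 − 1000 = 973.007 − 1000 = -26.99 per mil

-27.0 per mil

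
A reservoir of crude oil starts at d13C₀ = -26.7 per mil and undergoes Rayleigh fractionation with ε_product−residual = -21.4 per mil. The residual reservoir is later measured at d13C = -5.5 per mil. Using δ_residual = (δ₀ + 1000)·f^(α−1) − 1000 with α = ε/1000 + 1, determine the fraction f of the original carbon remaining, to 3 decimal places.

0.365

α − 1 = ε/1000 = -0.0214
(δ_res + 1000)/(δ₀ + 1000) = (-5.5 + 1000)/(-26.7 + 1000) = 994.5/973.3 = 1.021782
f = 1.021782^(1/-0.0214) = exp(ln(1.021782)/-0.0214) = exp(0.02155/-0.0214)
f = exp(-1.0069) = 0.3653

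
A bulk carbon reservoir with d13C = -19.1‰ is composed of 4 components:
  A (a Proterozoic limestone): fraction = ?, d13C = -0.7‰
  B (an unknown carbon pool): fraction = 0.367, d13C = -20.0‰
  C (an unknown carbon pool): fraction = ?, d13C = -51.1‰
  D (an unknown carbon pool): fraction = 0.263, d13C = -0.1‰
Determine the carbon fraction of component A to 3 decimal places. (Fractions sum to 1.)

Let f_A and f_C be the unknown fractions; fractions sum to 1 so f_A + f_C = 0.370.
Mass balance: Σ fᵢ·δᵢ = δ_bulk ⇒ f_A·(-0.7) + f_C·(-51.1) = -19.1 − (-7.366) = -11.734
Substitute f_C = 0.370 − f_A:
f_A·(-0.7 − -51.1) = -11.734 − 0.370×(-51.1) = 7.173
f_A = 7.173 / 50.4 = 0.1423

0.142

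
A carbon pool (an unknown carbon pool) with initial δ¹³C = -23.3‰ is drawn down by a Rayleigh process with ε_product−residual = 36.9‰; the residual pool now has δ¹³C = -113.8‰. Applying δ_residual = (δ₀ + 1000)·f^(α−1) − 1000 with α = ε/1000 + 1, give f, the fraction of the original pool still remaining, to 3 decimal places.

0.072

α − 1 = ε/1000 = 0.0369
(δ_res + 1000)/(δ₀ + 1000) = (-113.8 + 1000)/(-23.3 + 1000) = 886.2/976.7 = 0.907341
f = 0.907341^(1/0.0369) = exp(ln(0.907341)/0.0369) = exp(-0.09724/0.0369)
f = exp(-2.6351) = 0.0717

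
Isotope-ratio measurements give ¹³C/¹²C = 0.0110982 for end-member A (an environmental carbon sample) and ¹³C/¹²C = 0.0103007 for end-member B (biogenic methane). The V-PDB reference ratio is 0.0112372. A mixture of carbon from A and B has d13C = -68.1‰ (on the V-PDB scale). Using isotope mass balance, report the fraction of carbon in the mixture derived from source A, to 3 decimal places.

0.215

δ_A = (0.0110982/0.0112372 − 1)×1000 = (0.987630 − 1)×1000 = -12.370‰
δ_B = (0.0103007/0.0112372 − 1)×1000 = (0.916661 − 1)×1000 = -83.339‰
f_A = (δ_mix − δ_B)/(δ_A − δ_B) = (-68.1 − (-83.339))/(-12.370 − (-83.339))
f_A = 15.239 / 70.970 = 0.2147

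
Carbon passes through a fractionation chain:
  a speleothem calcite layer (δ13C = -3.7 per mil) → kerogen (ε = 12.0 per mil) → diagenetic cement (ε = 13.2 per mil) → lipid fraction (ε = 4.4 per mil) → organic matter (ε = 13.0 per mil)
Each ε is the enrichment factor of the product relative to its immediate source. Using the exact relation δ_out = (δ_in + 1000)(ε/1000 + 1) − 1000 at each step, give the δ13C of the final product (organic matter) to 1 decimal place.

39.4 per mil

step 1: δ = (-3.70 + 1000)·(12.0/1000 + 1) − 1000 = 8.26 per mil
step 2: δ = (8.26 + 1000)·(13.2/1000 + 1) − 1000 = 21.56 per mil
step 3: δ = (21.56 + 1000)·(4.4/1000 + 1) − 1000 = 26.06 per mil
step 4: δ = (26.06 + 1000)·(13.0/1000 + 1) − 1000 = 39.40 per mil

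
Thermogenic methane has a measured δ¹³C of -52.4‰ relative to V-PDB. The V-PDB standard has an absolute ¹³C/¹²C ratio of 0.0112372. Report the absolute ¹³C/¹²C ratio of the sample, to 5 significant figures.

R_sample = R_standard × (δ¹³C/1000 + 1)
R_sample = 0.0112372 × (-52.4/1000 + 1) = 0.0112372 × 0.947600
R_sample = 0.0106484

0.010648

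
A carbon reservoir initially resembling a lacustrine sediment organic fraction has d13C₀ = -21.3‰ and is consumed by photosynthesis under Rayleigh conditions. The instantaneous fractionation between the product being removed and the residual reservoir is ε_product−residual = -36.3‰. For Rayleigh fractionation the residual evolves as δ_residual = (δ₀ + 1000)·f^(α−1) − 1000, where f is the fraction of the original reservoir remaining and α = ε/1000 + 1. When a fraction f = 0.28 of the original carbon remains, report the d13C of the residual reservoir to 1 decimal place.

25.0‰

Rayleigh residual: δ_res = (δ₀ + 1000)·f^(α−1) − 1000
α = ε/1000 + 1 = 0.96370, so α − 1 = -0.03630
f^(α−1) = 0.28^(-0.03630) = 1.047293
δ_res = (-21.3 + 1000) × 1.047293 − 1000 = 1024.986 − 1000 = 24.99‰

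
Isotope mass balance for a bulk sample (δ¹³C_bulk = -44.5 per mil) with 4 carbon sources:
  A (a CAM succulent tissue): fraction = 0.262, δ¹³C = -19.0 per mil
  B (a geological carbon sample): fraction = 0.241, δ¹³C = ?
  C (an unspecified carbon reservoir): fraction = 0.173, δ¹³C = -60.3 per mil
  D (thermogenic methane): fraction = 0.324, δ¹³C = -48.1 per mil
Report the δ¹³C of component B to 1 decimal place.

Isotope mass balance: δ_bulk = Σ fᵢ·δᵢ.
-44.5 = 0.262×(-19.0) + 0.241×δ_B + 0.173×(-60.3) + 0.324×(-48.1)
0.241·δ_B = -44.5 − (-30.994) = -13.506
δ_B = -13.506 / 0.241 = -56.04 per mil

-56.0 per mil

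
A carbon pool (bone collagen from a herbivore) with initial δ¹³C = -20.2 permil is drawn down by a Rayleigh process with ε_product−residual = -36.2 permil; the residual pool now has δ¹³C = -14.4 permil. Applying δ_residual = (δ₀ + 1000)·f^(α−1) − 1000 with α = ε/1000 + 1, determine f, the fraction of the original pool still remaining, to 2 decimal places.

0.85

α − 1 = ε/1000 = -0.0362
(δ_res + 1000)/(δ₀ + 1000) = (-14.4 + 1000)/(-20.2 + 1000) = 985.6/979.8 = 1.005920
f = 1.005920^(1/-0.0362) = exp(ln(1.005920)/-0.0362) = exp(0.00590/-0.0362)
f = exp(-0.1630) = 0.8496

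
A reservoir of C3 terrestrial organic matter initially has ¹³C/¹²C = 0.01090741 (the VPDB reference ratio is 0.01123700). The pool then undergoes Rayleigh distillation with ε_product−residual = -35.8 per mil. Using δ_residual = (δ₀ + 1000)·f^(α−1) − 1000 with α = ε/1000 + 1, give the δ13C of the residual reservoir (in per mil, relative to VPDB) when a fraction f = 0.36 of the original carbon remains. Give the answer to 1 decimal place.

6.8 per mil

δ₀ = (0.01090741/0.01123700 − 1)×1000 = (0.970669 − 1)×1000 = -29.331 per mil
α − 1 = ε/1000 = -0.0358
f^(α−1) = 0.36^(-0.0358) = 1.037252
δ_res = (-29.331 + 1000) × 1.037252 − 1000 = 1006.829 − 1000 = 6.83 per mil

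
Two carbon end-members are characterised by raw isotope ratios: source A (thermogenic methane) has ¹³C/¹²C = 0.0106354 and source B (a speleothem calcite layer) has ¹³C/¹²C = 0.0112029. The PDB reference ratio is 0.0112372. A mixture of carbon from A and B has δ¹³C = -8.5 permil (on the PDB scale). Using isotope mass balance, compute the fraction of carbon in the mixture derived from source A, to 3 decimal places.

0.108

δ_A = (0.0106354/0.0112372 − 1)×1000 = (0.946446 − 1)×1000 = -53.554 permil
δ_B = (0.0112029/0.0112372 − 1)×1000 = (0.996948 − 1)×1000 = -3.052 permil
f_A = (δ_mix − δ_B)/(δ_A − δ_B) = (-8.5 − (-3.052))/(-53.554 − (-3.052))
f_A = -5.448 / -50.502 = 0.1079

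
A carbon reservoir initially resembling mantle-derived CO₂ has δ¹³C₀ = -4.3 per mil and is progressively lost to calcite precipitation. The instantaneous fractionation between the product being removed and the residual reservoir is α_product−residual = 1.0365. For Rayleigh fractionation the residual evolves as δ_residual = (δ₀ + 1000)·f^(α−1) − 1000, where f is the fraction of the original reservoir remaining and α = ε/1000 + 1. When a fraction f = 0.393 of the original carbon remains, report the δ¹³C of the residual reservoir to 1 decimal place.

Rayleigh residual: δ_res = (δ₀ + 1000)·f^(α−1) − 1000
α − 1 = 0.03650
f^(α−1) = 0.393^(0.03650) = 0.966485
δ_res = (-4.3 + 1000) × 0.966485 − 1000 = 962.330 − 1000 = -37.67 per mil

-37.7 per mil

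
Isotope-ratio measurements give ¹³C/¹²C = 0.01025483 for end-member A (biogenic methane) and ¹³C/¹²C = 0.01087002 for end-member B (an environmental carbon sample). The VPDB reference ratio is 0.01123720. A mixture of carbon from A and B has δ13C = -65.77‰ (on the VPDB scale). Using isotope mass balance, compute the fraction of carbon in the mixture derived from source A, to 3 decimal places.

0.605

δ_A = (0.01025483/0.01123720 − 1)×1000 = (0.912579 − 1)×1000 = -87.421‰
δ_B = (0.01087002/0.01123720 − 1)×1000 = (0.967325 − 1)×1000 = -32.675‰
f_A = (δ_mix − δ_B)/(δ_A − δ_B) = (-65.77 − (-32.675))/(-87.421 − (-32.675))
f_A = -33.095 / -54.746 = 0.6045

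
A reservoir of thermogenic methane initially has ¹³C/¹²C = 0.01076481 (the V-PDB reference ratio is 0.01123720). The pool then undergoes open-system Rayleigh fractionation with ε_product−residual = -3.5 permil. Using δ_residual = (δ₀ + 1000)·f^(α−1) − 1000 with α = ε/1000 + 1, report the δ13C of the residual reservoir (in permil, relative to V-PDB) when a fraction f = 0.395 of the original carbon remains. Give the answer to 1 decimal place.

δ₀ = (0.01076481/0.01123720 − 1)×1000 = (0.957962 − 1)×1000 = -42.038 permil
α − 1 = ε/1000 = -0.0035
f^(α−1) = 0.395^(-0.0035) = 1.003256
δ_res = (-42.038 + 1000) × 1.003256 − 1000 = 961.081 − 1000 = -38.92 permil

-38.9 permil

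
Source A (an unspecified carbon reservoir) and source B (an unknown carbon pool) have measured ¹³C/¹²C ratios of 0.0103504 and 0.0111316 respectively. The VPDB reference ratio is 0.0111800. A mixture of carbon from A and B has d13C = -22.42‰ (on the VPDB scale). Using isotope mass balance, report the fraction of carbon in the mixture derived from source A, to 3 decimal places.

δ_A = (0.0103504/0.0111800 − 1)×1000 = (0.925796 − 1)×1000 = -74.204‰
δ_B = (0.0111316/0.0111800 − 1)×1000 = (0.995671 − 1)×1000 = -4.329‰
f_A = (δ_mix − δ_B)/(δ_A − δ_B) = (-22.42 − (-4.329))/(-74.204 − (-4.329))
f_A = -18.091 / -69.875 = 0.2589

0.259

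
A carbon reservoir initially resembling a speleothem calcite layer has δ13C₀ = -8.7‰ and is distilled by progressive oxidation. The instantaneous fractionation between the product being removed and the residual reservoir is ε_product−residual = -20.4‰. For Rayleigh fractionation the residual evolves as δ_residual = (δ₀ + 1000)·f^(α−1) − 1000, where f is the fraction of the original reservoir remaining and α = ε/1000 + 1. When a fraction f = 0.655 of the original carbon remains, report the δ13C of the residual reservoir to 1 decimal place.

-0.1‰

Rayleigh residual: δ_res = (δ₀ + 1000)·f^(α−1) − 1000
α = ε/1000 + 1 = 0.97960, so α − 1 = -0.02040
f^(α−1) = 0.655^(-0.02040) = 1.008669
δ_res = (-8.7 + 1000) × 1.008669 − 1000 = 999.894 − 1000 = -0.11‰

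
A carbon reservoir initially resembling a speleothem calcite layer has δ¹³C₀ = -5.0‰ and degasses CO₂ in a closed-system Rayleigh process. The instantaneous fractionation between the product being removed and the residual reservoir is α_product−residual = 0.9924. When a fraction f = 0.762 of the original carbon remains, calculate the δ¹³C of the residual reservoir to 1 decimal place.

Rayleigh residual: δ_res = (δ₀ + 1000)·f^(α−1) − 1000
α − 1 = -0.00760
f^(α−1) = 0.762^(-0.00760) = 1.002068
δ_res = (-5.0 + 1000) × 1.002068 − 1000 = 997.058 − 1000 = -2.94‰

-2.9‰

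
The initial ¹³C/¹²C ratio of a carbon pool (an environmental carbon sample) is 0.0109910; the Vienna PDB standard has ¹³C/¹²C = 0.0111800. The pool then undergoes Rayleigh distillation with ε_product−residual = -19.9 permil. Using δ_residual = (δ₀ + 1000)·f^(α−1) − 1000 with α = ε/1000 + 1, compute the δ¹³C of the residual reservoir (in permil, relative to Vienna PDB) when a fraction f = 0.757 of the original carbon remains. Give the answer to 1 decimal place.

-11.4 permil

δ₀ = (0.0109910/0.0111800 − 1)×1000 = (0.983095 − 1)×1000 = -16.905 permil
α − 1 = ε/1000 = -0.0199
f^(α−1) = 0.757^(-0.0199) = 1.005555
δ_res = (-16.905 + 1000) × 1.005555 − 1000 = 988.556 − 1000 = -11.44 permil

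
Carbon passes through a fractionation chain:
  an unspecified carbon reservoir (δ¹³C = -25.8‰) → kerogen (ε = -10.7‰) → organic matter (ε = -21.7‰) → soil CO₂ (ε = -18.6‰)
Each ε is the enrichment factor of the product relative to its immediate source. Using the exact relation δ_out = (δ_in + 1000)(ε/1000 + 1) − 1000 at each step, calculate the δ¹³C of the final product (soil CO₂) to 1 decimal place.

step 1: δ = (-25.80 + 1000)·(-10.7/1000 + 1) − 1000 = -36.22‰
step 2: δ = (-36.22 + 1000)·(-21.7/1000 + 1) − 1000 = -57.14‰
step 3: δ = (-57.14 + 1000)·(-18.6/1000 + 1) − 1000 = -74.68‰

-74.7‰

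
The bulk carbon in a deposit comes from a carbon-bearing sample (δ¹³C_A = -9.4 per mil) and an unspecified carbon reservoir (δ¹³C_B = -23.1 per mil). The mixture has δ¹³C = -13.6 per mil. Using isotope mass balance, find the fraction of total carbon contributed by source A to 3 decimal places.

δ_mix = f_A·δ_A + (1 − f_A)·δ_B  ⇒  f_A = (δ_mix − δ_B)/(δ_A − δ_B)
f_A = (-13.6 − (-23.1)) / (-9.4 − (-23.1))
f_A = 9.5 / 13.7 = 0.6934

0.693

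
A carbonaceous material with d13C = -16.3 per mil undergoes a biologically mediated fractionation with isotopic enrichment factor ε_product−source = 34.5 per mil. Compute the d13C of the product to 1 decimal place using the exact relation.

17.6 per mil

To first order, δ_product ≈ δ_source + ε = 18.2 per mil.
Exactly, δ_product = (δ_source + 1000)·(ε/1000 + 1) − 1000.
δ_product = (-16.3 + 1000) × (34.5/1000 + 1) − 1000
δ_product = 17.64 per mil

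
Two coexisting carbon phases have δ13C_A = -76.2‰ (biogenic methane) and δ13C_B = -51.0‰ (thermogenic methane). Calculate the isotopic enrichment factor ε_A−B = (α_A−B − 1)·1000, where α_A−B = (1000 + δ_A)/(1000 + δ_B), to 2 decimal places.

α_A−B = (1000 + -76.2) / (1000 + -51.0) = 923.8 / 949.0 = 0.973446
ε_A−B = (0.973446 − 1) × 1000 = -26.554‰
(The approximation ε ≈ δ_A − δ_B would give -25.2‰.)

-26.55‰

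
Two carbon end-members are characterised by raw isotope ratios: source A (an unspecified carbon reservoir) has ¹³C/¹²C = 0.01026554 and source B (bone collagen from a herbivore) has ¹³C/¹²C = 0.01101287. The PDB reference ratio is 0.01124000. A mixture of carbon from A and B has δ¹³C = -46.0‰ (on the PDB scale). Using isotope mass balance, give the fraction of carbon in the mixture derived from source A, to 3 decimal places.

δ_A = (0.01026554/0.01124000 − 1)×1000 = (0.913304 − 1)×1000 = -86.696‰
δ_B = (0.01101287/0.01124000 − 1)×1000 = (0.979793 − 1)×1000 = -20.207‰
f_A = (δ_mix − δ_B)/(δ_A − δ_B) = (-46.0 − (-20.207))/(-86.696 − (-20.207))
f_A = -25.793 / -66.488 = 0.3879

0.388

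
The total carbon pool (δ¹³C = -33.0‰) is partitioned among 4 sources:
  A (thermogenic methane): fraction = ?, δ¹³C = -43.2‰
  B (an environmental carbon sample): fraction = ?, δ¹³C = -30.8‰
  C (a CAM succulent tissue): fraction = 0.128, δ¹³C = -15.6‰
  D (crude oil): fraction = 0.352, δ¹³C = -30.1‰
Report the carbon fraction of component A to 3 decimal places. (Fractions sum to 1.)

0.354

Let f_A and f_B be the unknown fractions; fractions sum to 1 so f_A + f_B = 0.520.
Mass balance: Σ fᵢ·δᵢ = δ_bulk ⇒ f_A·(-43.2) + f_B·(-30.8) = -33.0 − (-12.592) = -20.408
Substitute f_B = 0.520 − f_A:
f_A·(-43.2 − -30.8) = -20.408 − 0.520×(-30.8) = -4.392
f_A = -4.392 / -12.4 = 0.3542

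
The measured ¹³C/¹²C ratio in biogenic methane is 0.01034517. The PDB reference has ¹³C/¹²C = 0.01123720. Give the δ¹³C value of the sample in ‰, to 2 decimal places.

δ¹³C = (R_sample / R_standard − 1) × 1000
R_sample / R_standard = 0.01034517 / 0.01123720 = 0.920618
δ¹³C = (0.920618 − 1) × 1000 = -79.382‰

-79.38‰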